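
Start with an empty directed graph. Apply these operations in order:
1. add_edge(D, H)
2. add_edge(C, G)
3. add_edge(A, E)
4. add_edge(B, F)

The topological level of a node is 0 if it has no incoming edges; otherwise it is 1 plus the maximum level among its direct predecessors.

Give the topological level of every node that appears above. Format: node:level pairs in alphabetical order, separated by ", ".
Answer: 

Answer: A:0, B:0, C:0, D:0, E:1, F:1, G:1, H:1

Derivation:
Op 1: add_edge(D, H). Edges now: 1
Op 2: add_edge(C, G). Edges now: 2
Op 3: add_edge(A, E). Edges now: 3
Op 4: add_edge(B, F). Edges now: 4
Compute levels (Kahn BFS):
  sources (in-degree 0): A, B, C, D
  process A: level=0
    A->E: in-degree(E)=0, level(E)=1, enqueue
  process B: level=0
    B->F: in-degree(F)=0, level(F)=1, enqueue
  process C: level=0
    C->G: in-degree(G)=0, level(G)=1, enqueue
  process D: level=0
    D->H: in-degree(H)=0, level(H)=1, enqueue
  process E: level=1
  process F: level=1
  process G: level=1
  process H: level=1
All levels: A:0, B:0, C:0, D:0, E:1, F:1, G:1, H:1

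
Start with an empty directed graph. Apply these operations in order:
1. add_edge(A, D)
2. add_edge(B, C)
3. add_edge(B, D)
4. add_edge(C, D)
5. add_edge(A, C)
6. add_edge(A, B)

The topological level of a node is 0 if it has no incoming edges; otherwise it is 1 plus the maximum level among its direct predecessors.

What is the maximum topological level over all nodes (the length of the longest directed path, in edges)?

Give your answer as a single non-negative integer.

Op 1: add_edge(A, D). Edges now: 1
Op 2: add_edge(B, C). Edges now: 2
Op 3: add_edge(B, D). Edges now: 3
Op 4: add_edge(C, D). Edges now: 4
Op 5: add_edge(A, C). Edges now: 5
Op 6: add_edge(A, B). Edges now: 6
Compute levels (Kahn BFS):
  sources (in-degree 0): A
  process A: level=0
    A->B: in-degree(B)=0, level(B)=1, enqueue
    A->C: in-degree(C)=1, level(C)>=1
    A->D: in-degree(D)=2, level(D)>=1
  process B: level=1
    B->C: in-degree(C)=0, level(C)=2, enqueue
    B->D: in-degree(D)=1, level(D)>=2
  process C: level=2
    C->D: in-degree(D)=0, level(D)=3, enqueue
  process D: level=3
All levels: A:0, B:1, C:2, D:3
max level = 3

Answer: 3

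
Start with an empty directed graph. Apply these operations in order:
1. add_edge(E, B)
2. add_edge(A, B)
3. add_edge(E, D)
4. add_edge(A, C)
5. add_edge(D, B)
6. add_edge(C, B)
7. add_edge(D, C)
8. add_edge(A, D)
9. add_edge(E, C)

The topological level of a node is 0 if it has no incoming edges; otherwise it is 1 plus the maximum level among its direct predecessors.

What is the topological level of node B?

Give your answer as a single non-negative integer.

Answer: 3

Derivation:
Op 1: add_edge(E, B). Edges now: 1
Op 2: add_edge(A, B). Edges now: 2
Op 3: add_edge(E, D). Edges now: 3
Op 4: add_edge(A, C). Edges now: 4
Op 5: add_edge(D, B). Edges now: 5
Op 6: add_edge(C, B). Edges now: 6
Op 7: add_edge(D, C). Edges now: 7
Op 8: add_edge(A, D). Edges now: 8
Op 9: add_edge(E, C). Edges now: 9
Compute levels (Kahn BFS):
  sources (in-degree 0): A, E
  process A: level=0
    A->B: in-degree(B)=3, level(B)>=1
    A->C: in-degree(C)=2, level(C)>=1
    A->D: in-degree(D)=1, level(D)>=1
  process E: level=0
    E->B: in-degree(B)=2, level(B)>=1
    E->C: in-degree(C)=1, level(C)>=1
    E->D: in-degree(D)=0, level(D)=1, enqueue
  process D: level=1
    D->B: in-degree(B)=1, level(B)>=2
    D->C: in-degree(C)=0, level(C)=2, enqueue
  process C: level=2
    C->B: in-degree(B)=0, level(B)=3, enqueue
  process B: level=3
All levels: A:0, B:3, C:2, D:1, E:0
level(B) = 3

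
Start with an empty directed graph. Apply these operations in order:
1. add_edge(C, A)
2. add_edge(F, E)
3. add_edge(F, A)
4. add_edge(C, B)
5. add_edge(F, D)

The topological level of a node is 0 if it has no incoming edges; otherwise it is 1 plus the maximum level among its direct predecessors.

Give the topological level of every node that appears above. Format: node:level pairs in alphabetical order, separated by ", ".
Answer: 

Op 1: add_edge(C, A). Edges now: 1
Op 2: add_edge(F, E). Edges now: 2
Op 3: add_edge(F, A). Edges now: 3
Op 4: add_edge(C, B). Edges now: 4
Op 5: add_edge(F, D). Edges now: 5
Compute levels (Kahn BFS):
  sources (in-degree 0): C, F
  process C: level=0
    C->A: in-degree(A)=1, level(A)>=1
    C->B: in-degree(B)=0, level(B)=1, enqueue
  process F: level=0
    F->A: in-degree(A)=0, level(A)=1, enqueue
    F->D: in-degree(D)=0, level(D)=1, enqueue
    F->E: in-degree(E)=0, level(E)=1, enqueue
  process B: level=1
  process A: level=1
  process D: level=1
  process E: level=1
All levels: A:1, B:1, C:0, D:1, E:1, F:0

Answer: A:1, B:1, C:0, D:1, E:1, F:0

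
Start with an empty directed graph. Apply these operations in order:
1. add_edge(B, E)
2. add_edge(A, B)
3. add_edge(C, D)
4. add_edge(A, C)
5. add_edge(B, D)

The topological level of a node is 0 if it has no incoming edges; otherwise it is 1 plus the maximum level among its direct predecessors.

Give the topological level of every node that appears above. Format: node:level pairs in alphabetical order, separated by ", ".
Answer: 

Op 1: add_edge(B, E). Edges now: 1
Op 2: add_edge(A, B). Edges now: 2
Op 3: add_edge(C, D). Edges now: 3
Op 4: add_edge(A, C). Edges now: 4
Op 5: add_edge(B, D). Edges now: 5
Compute levels (Kahn BFS):
  sources (in-degree 0): A
  process A: level=0
    A->B: in-degree(B)=0, level(B)=1, enqueue
    A->C: in-degree(C)=0, level(C)=1, enqueue
  process B: level=1
    B->D: in-degree(D)=1, level(D)>=2
    B->E: in-degree(E)=0, level(E)=2, enqueue
  process C: level=1
    C->D: in-degree(D)=0, level(D)=2, enqueue
  process E: level=2
  process D: level=2
All levels: A:0, B:1, C:1, D:2, E:2

Answer: A:0, B:1, C:1, D:2, E:2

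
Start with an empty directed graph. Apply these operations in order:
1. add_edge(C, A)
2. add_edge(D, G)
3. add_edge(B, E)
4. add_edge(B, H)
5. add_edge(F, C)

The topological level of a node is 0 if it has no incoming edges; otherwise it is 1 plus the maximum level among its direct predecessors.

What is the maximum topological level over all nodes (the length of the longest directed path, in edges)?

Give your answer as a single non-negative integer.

Op 1: add_edge(C, A). Edges now: 1
Op 2: add_edge(D, G). Edges now: 2
Op 3: add_edge(B, E). Edges now: 3
Op 4: add_edge(B, H). Edges now: 4
Op 5: add_edge(F, C). Edges now: 5
Compute levels (Kahn BFS):
  sources (in-degree 0): B, D, F
  process B: level=0
    B->E: in-degree(E)=0, level(E)=1, enqueue
    B->H: in-degree(H)=0, level(H)=1, enqueue
  process D: level=0
    D->G: in-degree(G)=0, level(G)=1, enqueue
  process F: level=0
    F->C: in-degree(C)=0, level(C)=1, enqueue
  process E: level=1
  process H: level=1
  process G: level=1
  process C: level=1
    C->A: in-degree(A)=0, level(A)=2, enqueue
  process A: level=2
All levels: A:2, B:0, C:1, D:0, E:1, F:0, G:1, H:1
max level = 2

Answer: 2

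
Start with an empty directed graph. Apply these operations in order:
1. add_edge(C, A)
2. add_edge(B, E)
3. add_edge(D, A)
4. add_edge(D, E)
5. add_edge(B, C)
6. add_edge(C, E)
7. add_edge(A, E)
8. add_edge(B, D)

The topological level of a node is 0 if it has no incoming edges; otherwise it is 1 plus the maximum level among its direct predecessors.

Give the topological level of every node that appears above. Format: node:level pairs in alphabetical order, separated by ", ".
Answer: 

Op 1: add_edge(C, A). Edges now: 1
Op 2: add_edge(B, E). Edges now: 2
Op 3: add_edge(D, A). Edges now: 3
Op 4: add_edge(D, E). Edges now: 4
Op 5: add_edge(B, C). Edges now: 5
Op 6: add_edge(C, E). Edges now: 6
Op 7: add_edge(A, E). Edges now: 7
Op 8: add_edge(B, D). Edges now: 8
Compute levels (Kahn BFS):
  sources (in-degree 0): B
  process B: level=0
    B->C: in-degree(C)=0, level(C)=1, enqueue
    B->D: in-degree(D)=0, level(D)=1, enqueue
    B->E: in-degree(E)=3, level(E)>=1
  process C: level=1
    C->A: in-degree(A)=1, level(A)>=2
    C->E: in-degree(E)=2, level(E)>=2
  process D: level=1
    D->A: in-degree(A)=0, level(A)=2, enqueue
    D->E: in-degree(E)=1, level(E)>=2
  process A: level=2
    A->E: in-degree(E)=0, level(E)=3, enqueue
  process E: level=3
All levels: A:2, B:0, C:1, D:1, E:3

Answer: A:2, B:0, C:1, D:1, E:3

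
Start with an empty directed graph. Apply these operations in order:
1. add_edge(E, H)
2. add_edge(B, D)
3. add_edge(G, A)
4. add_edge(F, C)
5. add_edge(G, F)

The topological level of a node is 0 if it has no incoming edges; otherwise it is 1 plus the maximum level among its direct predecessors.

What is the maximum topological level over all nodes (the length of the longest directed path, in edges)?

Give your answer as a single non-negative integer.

Answer: 2

Derivation:
Op 1: add_edge(E, H). Edges now: 1
Op 2: add_edge(B, D). Edges now: 2
Op 3: add_edge(G, A). Edges now: 3
Op 4: add_edge(F, C). Edges now: 4
Op 5: add_edge(G, F). Edges now: 5
Compute levels (Kahn BFS):
  sources (in-degree 0): B, E, G
  process B: level=0
    B->D: in-degree(D)=0, level(D)=1, enqueue
  process E: level=0
    E->H: in-degree(H)=0, level(H)=1, enqueue
  process G: level=0
    G->A: in-degree(A)=0, level(A)=1, enqueue
    G->F: in-degree(F)=0, level(F)=1, enqueue
  process D: level=1
  process H: level=1
  process A: level=1
  process F: level=1
    F->C: in-degree(C)=0, level(C)=2, enqueue
  process C: level=2
All levels: A:1, B:0, C:2, D:1, E:0, F:1, G:0, H:1
max level = 2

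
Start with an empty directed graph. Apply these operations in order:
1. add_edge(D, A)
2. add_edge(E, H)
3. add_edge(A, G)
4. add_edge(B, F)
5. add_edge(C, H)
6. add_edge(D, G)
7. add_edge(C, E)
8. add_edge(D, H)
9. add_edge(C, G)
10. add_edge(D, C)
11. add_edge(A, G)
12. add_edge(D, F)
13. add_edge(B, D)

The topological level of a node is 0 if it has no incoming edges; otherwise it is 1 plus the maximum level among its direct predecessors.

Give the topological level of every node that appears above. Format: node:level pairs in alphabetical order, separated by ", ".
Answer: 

Op 1: add_edge(D, A). Edges now: 1
Op 2: add_edge(E, H). Edges now: 2
Op 3: add_edge(A, G). Edges now: 3
Op 4: add_edge(B, F). Edges now: 4
Op 5: add_edge(C, H). Edges now: 5
Op 6: add_edge(D, G). Edges now: 6
Op 7: add_edge(C, E). Edges now: 7
Op 8: add_edge(D, H). Edges now: 8
Op 9: add_edge(C, G). Edges now: 9
Op 10: add_edge(D, C). Edges now: 10
Op 11: add_edge(A, G) (duplicate, no change). Edges now: 10
Op 12: add_edge(D, F). Edges now: 11
Op 13: add_edge(B, D). Edges now: 12
Compute levels (Kahn BFS):
  sources (in-degree 0): B
  process B: level=0
    B->D: in-degree(D)=0, level(D)=1, enqueue
    B->F: in-degree(F)=1, level(F)>=1
  process D: level=1
    D->A: in-degree(A)=0, level(A)=2, enqueue
    D->C: in-degree(C)=0, level(C)=2, enqueue
    D->F: in-degree(F)=0, level(F)=2, enqueue
    D->G: in-degree(G)=2, level(G)>=2
    D->H: in-degree(H)=2, level(H)>=2
  process A: level=2
    A->G: in-degree(G)=1, level(G)>=3
  process C: level=2
    C->E: in-degree(E)=0, level(E)=3, enqueue
    C->G: in-degree(G)=0, level(G)=3, enqueue
    C->H: in-degree(H)=1, level(H)>=3
  process F: level=2
  process E: level=3
    E->H: in-degree(H)=0, level(H)=4, enqueue
  process G: level=3
  process H: level=4
All levels: A:2, B:0, C:2, D:1, E:3, F:2, G:3, H:4

Answer: A:2, B:0, C:2, D:1, E:3, F:2, G:3, H:4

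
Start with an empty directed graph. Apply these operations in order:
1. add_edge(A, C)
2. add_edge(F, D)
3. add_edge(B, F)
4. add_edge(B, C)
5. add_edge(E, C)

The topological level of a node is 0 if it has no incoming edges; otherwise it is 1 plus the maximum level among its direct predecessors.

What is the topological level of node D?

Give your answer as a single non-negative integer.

Answer: 2

Derivation:
Op 1: add_edge(A, C). Edges now: 1
Op 2: add_edge(F, D). Edges now: 2
Op 3: add_edge(B, F). Edges now: 3
Op 4: add_edge(B, C). Edges now: 4
Op 5: add_edge(E, C). Edges now: 5
Compute levels (Kahn BFS):
  sources (in-degree 0): A, B, E
  process A: level=0
    A->C: in-degree(C)=2, level(C)>=1
  process B: level=0
    B->C: in-degree(C)=1, level(C)>=1
    B->F: in-degree(F)=0, level(F)=1, enqueue
  process E: level=0
    E->C: in-degree(C)=0, level(C)=1, enqueue
  process F: level=1
    F->D: in-degree(D)=0, level(D)=2, enqueue
  process C: level=1
  process D: level=2
All levels: A:0, B:0, C:1, D:2, E:0, F:1
level(D) = 2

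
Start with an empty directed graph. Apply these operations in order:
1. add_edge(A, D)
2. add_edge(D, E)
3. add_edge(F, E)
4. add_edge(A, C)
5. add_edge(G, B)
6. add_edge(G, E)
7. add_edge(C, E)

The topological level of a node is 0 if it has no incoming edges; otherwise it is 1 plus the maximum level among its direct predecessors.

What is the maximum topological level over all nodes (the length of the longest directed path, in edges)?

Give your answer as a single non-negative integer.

Op 1: add_edge(A, D). Edges now: 1
Op 2: add_edge(D, E). Edges now: 2
Op 3: add_edge(F, E). Edges now: 3
Op 4: add_edge(A, C). Edges now: 4
Op 5: add_edge(G, B). Edges now: 5
Op 6: add_edge(G, E). Edges now: 6
Op 7: add_edge(C, E). Edges now: 7
Compute levels (Kahn BFS):
  sources (in-degree 0): A, F, G
  process A: level=0
    A->C: in-degree(C)=0, level(C)=1, enqueue
    A->D: in-degree(D)=0, level(D)=1, enqueue
  process F: level=0
    F->E: in-degree(E)=3, level(E)>=1
  process G: level=0
    G->B: in-degree(B)=0, level(B)=1, enqueue
    G->E: in-degree(E)=2, level(E)>=1
  process C: level=1
    C->E: in-degree(E)=1, level(E)>=2
  process D: level=1
    D->E: in-degree(E)=0, level(E)=2, enqueue
  process B: level=1
  process E: level=2
All levels: A:0, B:1, C:1, D:1, E:2, F:0, G:0
max level = 2

Answer: 2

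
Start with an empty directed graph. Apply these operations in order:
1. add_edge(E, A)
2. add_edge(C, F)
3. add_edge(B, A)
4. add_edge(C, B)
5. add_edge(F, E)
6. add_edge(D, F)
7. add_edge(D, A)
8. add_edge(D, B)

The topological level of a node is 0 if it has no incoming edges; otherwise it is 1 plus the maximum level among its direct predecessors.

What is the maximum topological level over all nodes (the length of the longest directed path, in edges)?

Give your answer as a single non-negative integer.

Op 1: add_edge(E, A). Edges now: 1
Op 2: add_edge(C, F). Edges now: 2
Op 3: add_edge(B, A). Edges now: 3
Op 4: add_edge(C, B). Edges now: 4
Op 5: add_edge(F, E). Edges now: 5
Op 6: add_edge(D, F). Edges now: 6
Op 7: add_edge(D, A). Edges now: 7
Op 8: add_edge(D, B). Edges now: 8
Compute levels (Kahn BFS):
  sources (in-degree 0): C, D
  process C: level=0
    C->B: in-degree(B)=1, level(B)>=1
    C->F: in-degree(F)=1, level(F)>=1
  process D: level=0
    D->A: in-degree(A)=2, level(A)>=1
    D->B: in-degree(B)=0, level(B)=1, enqueue
    D->F: in-degree(F)=0, level(F)=1, enqueue
  process B: level=1
    B->A: in-degree(A)=1, level(A)>=2
  process F: level=1
    F->E: in-degree(E)=0, level(E)=2, enqueue
  process E: level=2
    E->A: in-degree(A)=0, level(A)=3, enqueue
  process A: level=3
All levels: A:3, B:1, C:0, D:0, E:2, F:1
max level = 3

Answer: 3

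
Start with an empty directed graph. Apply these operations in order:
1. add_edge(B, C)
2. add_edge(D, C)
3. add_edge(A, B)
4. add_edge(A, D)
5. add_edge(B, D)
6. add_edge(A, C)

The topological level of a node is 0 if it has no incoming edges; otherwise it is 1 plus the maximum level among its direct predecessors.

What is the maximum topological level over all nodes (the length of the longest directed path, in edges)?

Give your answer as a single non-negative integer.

Answer: 3

Derivation:
Op 1: add_edge(B, C). Edges now: 1
Op 2: add_edge(D, C). Edges now: 2
Op 3: add_edge(A, B). Edges now: 3
Op 4: add_edge(A, D). Edges now: 4
Op 5: add_edge(B, D). Edges now: 5
Op 6: add_edge(A, C). Edges now: 6
Compute levels (Kahn BFS):
  sources (in-degree 0): A
  process A: level=0
    A->B: in-degree(B)=0, level(B)=1, enqueue
    A->C: in-degree(C)=2, level(C)>=1
    A->D: in-degree(D)=1, level(D)>=1
  process B: level=1
    B->C: in-degree(C)=1, level(C)>=2
    B->D: in-degree(D)=0, level(D)=2, enqueue
  process D: level=2
    D->C: in-degree(C)=0, level(C)=3, enqueue
  process C: level=3
All levels: A:0, B:1, C:3, D:2
max level = 3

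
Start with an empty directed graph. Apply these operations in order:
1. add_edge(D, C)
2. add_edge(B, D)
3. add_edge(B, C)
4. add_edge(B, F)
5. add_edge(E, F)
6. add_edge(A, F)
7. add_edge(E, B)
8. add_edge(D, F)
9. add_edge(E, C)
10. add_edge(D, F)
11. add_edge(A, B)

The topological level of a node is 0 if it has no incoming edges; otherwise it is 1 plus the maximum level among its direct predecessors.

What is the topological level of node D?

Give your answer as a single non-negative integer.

Answer: 2

Derivation:
Op 1: add_edge(D, C). Edges now: 1
Op 2: add_edge(B, D). Edges now: 2
Op 3: add_edge(B, C). Edges now: 3
Op 4: add_edge(B, F). Edges now: 4
Op 5: add_edge(E, F). Edges now: 5
Op 6: add_edge(A, F). Edges now: 6
Op 7: add_edge(E, B). Edges now: 7
Op 8: add_edge(D, F). Edges now: 8
Op 9: add_edge(E, C). Edges now: 9
Op 10: add_edge(D, F) (duplicate, no change). Edges now: 9
Op 11: add_edge(A, B). Edges now: 10
Compute levels (Kahn BFS):
  sources (in-degree 0): A, E
  process A: level=0
    A->B: in-degree(B)=1, level(B)>=1
    A->F: in-degree(F)=3, level(F)>=1
  process E: level=0
    E->B: in-degree(B)=0, level(B)=1, enqueue
    E->C: in-degree(C)=2, level(C)>=1
    E->F: in-degree(F)=2, level(F)>=1
  process B: level=1
    B->C: in-degree(C)=1, level(C)>=2
    B->D: in-degree(D)=0, level(D)=2, enqueue
    B->F: in-degree(F)=1, level(F)>=2
  process D: level=2
    D->C: in-degree(C)=0, level(C)=3, enqueue
    D->F: in-degree(F)=0, level(F)=3, enqueue
  process C: level=3
  process F: level=3
All levels: A:0, B:1, C:3, D:2, E:0, F:3
level(D) = 2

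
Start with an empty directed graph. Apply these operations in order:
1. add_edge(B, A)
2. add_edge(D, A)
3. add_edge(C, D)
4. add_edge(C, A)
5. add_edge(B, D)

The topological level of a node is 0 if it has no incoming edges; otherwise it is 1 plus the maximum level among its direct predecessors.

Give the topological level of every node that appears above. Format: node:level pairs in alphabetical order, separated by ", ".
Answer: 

Op 1: add_edge(B, A). Edges now: 1
Op 2: add_edge(D, A). Edges now: 2
Op 3: add_edge(C, D). Edges now: 3
Op 4: add_edge(C, A). Edges now: 4
Op 5: add_edge(B, D). Edges now: 5
Compute levels (Kahn BFS):
  sources (in-degree 0): B, C
  process B: level=0
    B->A: in-degree(A)=2, level(A)>=1
    B->D: in-degree(D)=1, level(D)>=1
  process C: level=0
    C->A: in-degree(A)=1, level(A)>=1
    C->D: in-degree(D)=0, level(D)=1, enqueue
  process D: level=1
    D->A: in-degree(A)=0, level(A)=2, enqueue
  process A: level=2
All levels: A:2, B:0, C:0, D:1

Answer: A:2, B:0, C:0, D:1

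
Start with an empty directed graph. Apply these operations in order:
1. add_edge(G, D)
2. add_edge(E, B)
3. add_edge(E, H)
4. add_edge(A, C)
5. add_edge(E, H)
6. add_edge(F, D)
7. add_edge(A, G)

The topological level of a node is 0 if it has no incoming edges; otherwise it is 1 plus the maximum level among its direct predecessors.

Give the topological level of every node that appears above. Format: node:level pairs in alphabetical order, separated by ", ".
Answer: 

Op 1: add_edge(G, D). Edges now: 1
Op 2: add_edge(E, B). Edges now: 2
Op 3: add_edge(E, H). Edges now: 3
Op 4: add_edge(A, C). Edges now: 4
Op 5: add_edge(E, H) (duplicate, no change). Edges now: 4
Op 6: add_edge(F, D). Edges now: 5
Op 7: add_edge(A, G). Edges now: 6
Compute levels (Kahn BFS):
  sources (in-degree 0): A, E, F
  process A: level=0
    A->C: in-degree(C)=0, level(C)=1, enqueue
    A->G: in-degree(G)=0, level(G)=1, enqueue
  process E: level=0
    E->B: in-degree(B)=0, level(B)=1, enqueue
    E->H: in-degree(H)=0, level(H)=1, enqueue
  process F: level=0
    F->D: in-degree(D)=1, level(D)>=1
  process C: level=1
  process G: level=1
    G->D: in-degree(D)=0, level(D)=2, enqueue
  process B: level=1
  process H: level=1
  process D: level=2
All levels: A:0, B:1, C:1, D:2, E:0, F:0, G:1, H:1

Answer: A:0, B:1, C:1, D:2, E:0, F:0, G:1, H:1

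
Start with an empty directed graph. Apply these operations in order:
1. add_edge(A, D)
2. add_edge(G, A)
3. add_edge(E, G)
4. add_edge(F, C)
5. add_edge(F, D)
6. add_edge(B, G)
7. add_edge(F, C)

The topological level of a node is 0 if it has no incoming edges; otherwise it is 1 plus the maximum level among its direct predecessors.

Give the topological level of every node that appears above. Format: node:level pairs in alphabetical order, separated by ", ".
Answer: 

Op 1: add_edge(A, D). Edges now: 1
Op 2: add_edge(G, A). Edges now: 2
Op 3: add_edge(E, G). Edges now: 3
Op 4: add_edge(F, C). Edges now: 4
Op 5: add_edge(F, D). Edges now: 5
Op 6: add_edge(B, G). Edges now: 6
Op 7: add_edge(F, C) (duplicate, no change). Edges now: 6
Compute levels (Kahn BFS):
  sources (in-degree 0): B, E, F
  process B: level=0
    B->G: in-degree(G)=1, level(G)>=1
  process E: level=0
    E->G: in-degree(G)=0, level(G)=1, enqueue
  process F: level=0
    F->C: in-degree(C)=0, level(C)=1, enqueue
    F->D: in-degree(D)=1, level(D)>=1
  process G: level=1
    G->A: in-degree(A)=0, level(A)=2, enqueue
  process C: level=1
  process A: level=2
    A->D: in-degree(D)=0, level(D)=3, enqueue
  process D: level=3
All levels: A:2, B:0, C:1, D:3, E:0, F:0, G:1

Answer: A:2, B:0, C:1, D:3, E:0, F:0, G:1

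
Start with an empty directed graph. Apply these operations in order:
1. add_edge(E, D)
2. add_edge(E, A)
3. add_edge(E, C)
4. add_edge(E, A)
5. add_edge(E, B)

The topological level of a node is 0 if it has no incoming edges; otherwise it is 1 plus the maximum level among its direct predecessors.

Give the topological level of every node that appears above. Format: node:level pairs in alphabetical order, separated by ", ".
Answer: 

Op 1: add_edge(E, D). Edges now: 1
Op 2: add_edge(E, A). Edges now: 2
Op 3: add_edge(E, C). Edges now: 3
Op 4: add_edge(E, A) (duplicate, no change). Edges now: 3
Op 5: add_edge(E, B). Edges now: 4
Compute levels (Kahn BFS):
  sources (in-degree 0): E
  process E: level=0
    E->A: in-degree(A)=0, level(A)=1, enqueue
    E->B: in-degree(B)=0, level(B)=1, enqueue
    E->C: in-degree(C)=0, level(C)=1, enqueue
    E->D: in-degree(D)=0, level(D)=1, enqueue
  process A: level=1
  process B: level=1
  process C: level=1
  process D: level=1
All levels: A:1, B:1, C:1, D:1, E:0

Answer: A:1, B:1, C:1, D:1, E:0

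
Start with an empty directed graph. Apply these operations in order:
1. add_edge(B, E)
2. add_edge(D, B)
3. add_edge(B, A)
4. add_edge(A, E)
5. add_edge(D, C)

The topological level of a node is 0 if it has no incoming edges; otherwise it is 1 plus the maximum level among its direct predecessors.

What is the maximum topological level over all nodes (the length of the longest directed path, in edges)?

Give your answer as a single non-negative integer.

Op 1: add_edge(B, E). Edges now: 1
Op 2: add_edge(D, B). Edges now: 2
Op 3: add_edge(B, A). Edges now: 3
Op 4: add_edge(A, E). Edges now: 4
Op 5: add_edge(D, C). Edges now: 5
Compute levels (Kahn BFS):
  sources (in-degree 0): D
  process D: level=0
    D->B: in-degree(B)=0, level(B)=1, enqueue
    D->C: in-degree(C)=0, level(C)=1, enqueue
  process B: level=1
    B->A: in-degree(A)=0, level(A)=2, enqueue
    B->E: in-degree(E)=1, level(E)>=2
  process C: level=1
  process A: level=2
    A->E: in-degree(E)=0, level(E)=3, enqueue
  process E: level=3
All levels: A:2, B:1, C:1, D:0, E:3
max level = 3

Answer: 3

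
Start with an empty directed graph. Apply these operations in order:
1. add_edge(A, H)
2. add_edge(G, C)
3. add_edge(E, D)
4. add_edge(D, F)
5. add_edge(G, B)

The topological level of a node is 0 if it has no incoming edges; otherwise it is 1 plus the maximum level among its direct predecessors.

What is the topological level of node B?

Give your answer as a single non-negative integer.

Answer: 1

Derivation:
Op 1: add_edge(A, H). Edges now: 1
Op 2: add_edge(G, C). Edges now: 2
Op 3: add_edge(E, D). Edges now: 3
Op 4: add_edge(D, F). Edges now: 4
Op 5: add_edge(G, B). Edges now: 5
Compute levels (Kahn BFS):
  sources (in-degree 0): A, E, G
  process A: level=0
    A->H: in-degree(H)=0, level(H)=1, enqueue
  process E: level=0
    E->D: in-degree(D)=0, level(D)=1, enqueue
  process G: level=0
    G->B: in-degree(B)=0, level(B)=1, enqueue
    G->C: in-degree(C)=0, level(C)=1, enqueue
  process H: level=1
  process D: level=1
    D->F: in-degree(F)=0, level(F)=2, enqueue
  process B: level=1
  process C: level=1
  process F: level=2
All levels: A:0, B:1, C:1, D:1, E:0, F:2, G:0, H:1
level(B) = 1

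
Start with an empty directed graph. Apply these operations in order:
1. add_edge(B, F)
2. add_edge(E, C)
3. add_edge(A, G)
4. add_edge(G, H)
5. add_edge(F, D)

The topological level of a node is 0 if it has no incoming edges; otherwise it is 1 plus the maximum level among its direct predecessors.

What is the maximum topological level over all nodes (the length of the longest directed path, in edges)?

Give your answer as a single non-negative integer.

Answer: 2

Derivation:
Op 1: add_edge(B, F). Edges now: 1
Op 2: add_edge(E, C). Edges now: 2
Op 3: add_edge(A, G). Edges now: 3
Op 4: add_edge(G, H). Edges now: 4
Op 5: add_edge(F, D). Edges now: 5
Compute levels (Kahn BFS):
  sources (in-degree 0): A, B, E
  process A: level=0
    A->G: in-degree(G)=0, level(G)=1, enqueue
  process B: level=0
    B->F: in-degree(F)=0, level(F)=1, enqueue
  process E: level=0
    E->C: in-degree(C)=0, level(C)=1, enqueue
  process G: level=1
    G->H: in-degree(H)=0, level(H)=2, enqueue
  process F: level=1
    F->D: in-degree(D)=0, level(D)=2, enqueue
  process C: level=1
  process H: level=2
  process D: level=2
All levels: A:0, B:0, C:1, D:2, E:0, F:1, G:1, H:2
max level = 2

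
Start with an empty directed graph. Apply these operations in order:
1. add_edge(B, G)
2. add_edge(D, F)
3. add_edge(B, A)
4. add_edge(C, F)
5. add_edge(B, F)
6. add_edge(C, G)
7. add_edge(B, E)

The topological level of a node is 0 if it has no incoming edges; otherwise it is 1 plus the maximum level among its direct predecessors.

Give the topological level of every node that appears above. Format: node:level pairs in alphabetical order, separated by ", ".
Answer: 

Answer: A:1, B:0, C:0, D:0, E:1, F:1, G:1

Derivation:
Op 1: add_edge(B, G). Edges now: 1
Op 2: add_edge(D, F). Edges now: 2
Op 3: add_edge(B, A). Edges now: 3
Op 4: add_edge(C, F). Edges now: 4
Op 5: add_edge(B, F). Edges now: 5
Op 6: add_edge(C, G). Edges now: 6
Op 7: add_edge(B, E). Edges now: 7
Compute levels (Kahn BFS):
  sources (in-degree 0): B, C, D
  process B: level=0
    B->A: in-degree(A)=0, level(A)=1, enqueue
    B->E: in-degree(E)=0, level(E)=1, enqueue
    B->F: in-degree(F)=2, level(F)>=1
    B->G: in-degree(G)=1, level(G)>=1
  process C: level=0
    C->F: in-degree(F)=1, level(F)>=1
    C->G: in-degree(G)=0, level(G)=1, enqueue
  process D: level=0
    D->F: in-degree(F)=0, level(F)=1, enqueue
  process A: level=1
  process E: level=1
  process G: level=1
  process F: level=1
All levels: A:1, B:0, C:0, D:0, E:1, F:1, G:1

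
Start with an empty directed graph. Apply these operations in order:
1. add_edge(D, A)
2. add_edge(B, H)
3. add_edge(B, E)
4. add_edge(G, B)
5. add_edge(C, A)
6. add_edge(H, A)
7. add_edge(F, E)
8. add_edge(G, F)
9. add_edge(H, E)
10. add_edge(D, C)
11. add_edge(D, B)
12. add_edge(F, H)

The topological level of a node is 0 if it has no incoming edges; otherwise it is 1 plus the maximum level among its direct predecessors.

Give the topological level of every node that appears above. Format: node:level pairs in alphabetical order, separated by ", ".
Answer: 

Op 1: add_edge(D, A). Edges now: 1
Op 2: add_edge(B, H). Edges now: 2
Op 3: add_edge(B, E). Edges now: 3
Op 4: add_edge(G, B). Edges now: 4
Op 5: add_edge(C, A). Edges now: 5
Op 6: add_edge(H, A). Edges now: 6
Op 7: add_edge(F, E). Edges now: 7
Op 8: add_edge(G, F). Edges now: 8
Op 9: add_edge(H, E). Edges now: 9
Op 10: add_edge(D, C). Edges now: 10
Op 11: add_edge(D, B). Edges now: 11
Op 12: add_edge(F, H). Edges now: 12
Compute levels (Kahn BFS):
  sources (in-degree 0): D, G
  process D: level=0
    D->A: in-degree(A)=2, level(A)>=1
    D->B: in-degree(B)=1, level(B)>=1
    D->C: in-degree(C)=0, level(C)=1, enqueue
  process G: level=0
    G->B: in-degree(B)=0, level(B)=1, enqueue
    G->F: in-degree(F)=0, level(F)=1, enqueue
  process C: level=1
    C->A: in-degree(A)=1, level(A)>=2
  process B: level=1
    B->E: in-degree(E)=2, level(E)>=2
    B->H: in-degree(H)=1, level(H)>=2
  process F: level=1
    F->E: in-degree(E)=1, level(E)>=2
    F->H: in-degree(H)=0, level(H)=2, enqueue
  process H: level=2
    H->A: in-degree(A)=0, level(A)=3, enqueue
    H->E: in-degree(E)=0, level(E)=3, enqueue
  process A: level=3
  process E: level=3
All levels: A:3, B:1, C:1, D:0, E:3, F:1, G:0, H:2

Answer: A:3, B:1, C:1, D:0, E:3, F:1, G:0, H:2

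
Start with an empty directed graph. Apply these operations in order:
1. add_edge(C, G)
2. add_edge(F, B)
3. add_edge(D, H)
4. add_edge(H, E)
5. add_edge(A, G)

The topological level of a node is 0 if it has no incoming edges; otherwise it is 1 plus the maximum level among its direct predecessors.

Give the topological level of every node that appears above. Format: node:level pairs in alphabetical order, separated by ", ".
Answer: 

Op 1: add_edge(C, G). Edges now: 1
Op 2: add_edge(F, B). Edges now: 2
Op 3: add_edge(D, H). Edges now: 3
Op 4: add_edge(H, E). Edges now: 4
Op 5: add_edge(A, G). Edges now: 5
Compute levels (Kahn BFS):
  sources (in-degree 0): A, C, D, F
  process A: level=0
    A->G: in-degree(G)=1, level(G)>=1
  process C: level=0
    C->G: in-degree(G)=0, level(G)=1, enqueue
  process D: level=0
    D->H: in-degree(H)=0, level(H)=1, enqueue
  process F: level=0
    F->B: in-degree(B)=0, level(B)=1, enqueue
  process G: level=1
  process H: level=1
    H->E: in-degree(E)=0, level(E)=2, enqueue
  process B: level=1
  process E: level=2
All levels: A:0, B:1, C:0, D:0, E:2, F:0, G:1, H:1

Answer: A:0, B:1, C:0, D:0, E:2, F:0, G:1, H:1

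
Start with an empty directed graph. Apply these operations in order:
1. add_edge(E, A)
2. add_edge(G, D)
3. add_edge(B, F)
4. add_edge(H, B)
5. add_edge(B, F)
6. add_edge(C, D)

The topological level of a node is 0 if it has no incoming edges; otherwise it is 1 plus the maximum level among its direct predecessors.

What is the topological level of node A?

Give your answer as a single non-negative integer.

Answer: 1

Derivation:
Op 1: add_edge(E, A). Edges now: 1
Op 2: add_edge(G, D). Edges now: 2
Op 3: add_edge(B, F). Edges now: 3
Op 4: add_edge(H, B). Edges now: 4
Op 5: add_edge(B, F) (duplicate, no change). Edges now: 4
Op 6: add_edge(C, D). Edges now: 5
Compute levels (Kahn BFS):
  sources (in-degree 0): C, E, G, H
  process C: level=0
    C->D: in-degree(D)=1, level(D)>=1
  process E: level=0
    E->A: in-degree(A)=0, level(A)=1, enqueue
  process G: level=0
    G->D: in-degree(D)=0, level(D)=1, enqueue
  process H: level=0
    H->B: in-degree(B)=0, level(B)=1, enqueue
  process A: level=1
  process D: level=1
  process B: level=1
    B->F: in-degree(F)=0, level(F)=2, enqueue
  process F: level=2
All levels: A:1, B:1, C:0, D:1, E:0, F:2, G:0, H:0
level(A) = 1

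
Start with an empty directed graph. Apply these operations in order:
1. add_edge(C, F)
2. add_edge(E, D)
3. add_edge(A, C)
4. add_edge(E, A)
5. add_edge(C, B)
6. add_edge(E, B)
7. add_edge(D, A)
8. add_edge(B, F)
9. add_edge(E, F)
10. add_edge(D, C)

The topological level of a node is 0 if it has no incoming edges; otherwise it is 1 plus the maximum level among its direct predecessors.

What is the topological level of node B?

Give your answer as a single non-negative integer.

Answer: 4

Derivation:
Op 1: add_edge(C, F). Edges now: 1
Op 2: add_edge(E, D). Edges now: 2
Op 3: add_edge(A, C). Edges now: 3
Op 4: add_edge(E, A). Edges now: 4
Op 5: add_edge(C, B). Edges now: 5
Op 6: add_edge(E, B). Edges now: 6
Op 7: add_edge(D, A). Edges now: 7
Op 8: add_edge(B, F). Edges now: 8
Op 9: add_edge(E, F). Edges now: 9
Op 10: add_edge(D, C). Edges now: 10
Compute levels (Kahn BFS):
  sources (in-degree 0): E
  process E: level=0
    E->A: in-degree(A)=1, level(A)>=1
    E->B: in-degree(B)=1, level(B)>=1
    E->D: in-degree(D)=0, level(D)=1, enqueue
    E->F: in-degree(F)=2, level(F)>=1
  process D: level=1
    D->A: in-degree(A)=0, level(A)=2, enqueue
    D->C: in-degree(C)=1, level(C)>=2
  process A: level=2
    A->C: in-degree(C)=0, level(C)=3, enqueue
  process C: level=3
    C->B: in-degree(B)=0, level(B)=4, enqueue
    C->F: in-degree(F)=1, level(F)>=4
  process B: level=4
    B->F: in-degree(F)=0, level(F)=5, enqueue
  process F: level=5
All levels: A:2, B:4, C:3, D:1, E:0, F:5
level(B) = 4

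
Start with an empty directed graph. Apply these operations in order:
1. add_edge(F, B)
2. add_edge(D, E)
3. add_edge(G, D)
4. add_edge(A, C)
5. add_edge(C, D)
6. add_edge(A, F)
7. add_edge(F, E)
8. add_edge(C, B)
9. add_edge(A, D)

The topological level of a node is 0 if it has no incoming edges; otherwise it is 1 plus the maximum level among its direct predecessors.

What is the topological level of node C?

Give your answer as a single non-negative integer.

Op 1: add_edge(F, B). Edges now: 1
Op 2: add_edge(D, E). Edges now: 2
Op 3: add_edge(G, D). Edges now: 3
Op 4: add_edge(A, C). Edges now: 4
Op 5: add_edge(C, D). Edges now: 5
Op 6: add_edge(A, F). Edges now: 6
Op 7: add_edge(F, E). Edges now: 7
Op 8: add_edge(C, B). Edges now: 8
Op 9: add_edge(A, D). Edges now: 9
Compute levels (Kahn BFS):
  sources (in-degree 0): A, G
  process A: level=0
    A->C: in-degree(C)=0, level(C)=1, enqueue
    A->D: in-degree(D)=2, level(D)>=1
    A->F: in-degree(F)=0, level(F)=1, enqueue
  process G: level=0
    G->D: in-degree(D)=1, level(D)>=1
  process C: level=1
    C->B: in-degree(B)=1, level(B)>=2
    C->D: in-degree(D)=0, level(D)=2, enqueue
  process F: level=1
    F->B: in-degree(B)=0, level(B)=2, enqueue
    F->E: in-degree(E)=1, level(E)>=2
  process D: level=2
    D->E: in-degree(E)=0, level(E)=3, enqueue
  process B: level=2
  process E: level=3
All levels: A:0, B:2, C:1, D:2, E:3, F:1, G:0
level(C) = 1

Answer: 1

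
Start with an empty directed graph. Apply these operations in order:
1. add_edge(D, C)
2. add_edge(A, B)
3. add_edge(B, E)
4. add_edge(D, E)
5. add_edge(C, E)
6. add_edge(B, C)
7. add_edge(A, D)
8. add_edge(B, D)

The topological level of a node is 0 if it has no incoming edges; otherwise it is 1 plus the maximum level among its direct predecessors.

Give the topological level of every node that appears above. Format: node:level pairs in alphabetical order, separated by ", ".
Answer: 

Answer: A:0, B:1, C:3, D:2, E:4

Derivation:
Op 1: add_edge(D, C). Edges now: 1
Op 2: add_edge(A, B). Edges now: 2
Op 3: add_edge(B, E). Edges now: 3
Op 4: add_edge(D, E). Edges now: 4
Op 5: add_edge(C, E). Edges now: 5
Op 6: add_edge(B, C). Edges now: 6
Op 7: add_edge(A, D). Edges now: 7
Op 8: add_edge(B, D). Edges now: 8
Compute levels (Kahn BFS):
  sources (in-degree 0): A
  process A: level=0
    A->B: in-degree(B)=0, level(B)=1, enqueue
    A->D: in-degree(D)=1, level(D)>=1
  process B: level=1
    B->C: in-degree(C)=1, level(C)>=2
    B->D: in-degree(D)=0, level(D)=2, enqueue
    B->E: in-degree(E)=2, level(E)>=2
  process D: level=2
    D->C: in-degree(C)=0, level(C)=3, enqueue
    D->E: in-degree(E)=1, level(E)>=3
  process C: level=3
    C->E: in-degree(E)=0, level(E)=4, enqueue
  process E: level=4
All levels: A:0, B:1, C:3, D:2, E:4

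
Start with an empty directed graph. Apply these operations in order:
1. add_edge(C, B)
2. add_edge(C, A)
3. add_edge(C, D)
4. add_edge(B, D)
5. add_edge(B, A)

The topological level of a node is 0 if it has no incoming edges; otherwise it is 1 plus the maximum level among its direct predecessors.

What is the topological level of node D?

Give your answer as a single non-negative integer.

Op 1: add_edge(C, B). Edges now: 1
Op 2: add_edge(C, A). Edges now: 2
Op 3: add_edge(C, D). Edges now: 3
Op 4: add_edge(B, D). Edges now: 4
Op 5: add_edge(B, A). Edges now: 5
Compute levels (Kahn BFS):
  sources (in-degree 0): C
  process C: level=0
    C->A: in-degree(A)=1, level(A)>=1
    C->B: in-degree(B)=0, level(B)=1, enqueue
    C->D: in-degree(D)=1, level(D)>=1
  process B: level=1
    B->A: in-degree(A)=0, level(A)=2, enqueue
    B->D: in-degree(D)=0, level(D)=2, enqueue
  process A: level=2
  process D: level=2
All levels: A:2, B:1, C:0, D:2
level(D) = 2

Answer: 2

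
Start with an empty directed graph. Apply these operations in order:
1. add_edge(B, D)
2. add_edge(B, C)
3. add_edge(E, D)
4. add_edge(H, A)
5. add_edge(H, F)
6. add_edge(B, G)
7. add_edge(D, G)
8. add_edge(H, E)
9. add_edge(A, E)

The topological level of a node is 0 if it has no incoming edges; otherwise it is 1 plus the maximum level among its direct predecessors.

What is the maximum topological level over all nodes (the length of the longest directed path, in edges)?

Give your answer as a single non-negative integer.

Op 1: add_edge(B, D). Edges now: 1
Op 2: add_edge(B, C). Edges now: 2
Op 3: add_edge(E, D). Edges now: 3
Op 4: add_edge(H, A). Edges now: 4
Op 5: add_edge(H, F). Edges now: 5
Op 6: add_edge(B, G). Edges now: 6
Op 7: add_edge(D, G). Edges now: 7
Op 8: add_edge(H, E). Edges now: 8
Op 9: add_edge(A, E). Edges now: 9
Compute levels (Kahn BFS):
  sources (in-degree 0): B, H
  process B: level=0
    B->C: in-degree(C)=0, level(C)=1, enqueue
    B->D: in-degree(D)=1, level(D)>=1
    B->G: in-degree(G)=1, level(G)>=1
  process H: level=0
    H->A: in-degree(A)=0, level(A)=1, enqueue
    H->E: in-degree(E)=1, level(E)>=1
    H->F: in-degree(F)=0, level(F)=1, enqueue
  process C: level=1
  process A: level=1
    A->E: in-degree(E)=0, level(E)=2, enqueue
  process F: level=1
  process E: level=2
    E->D: in-degree(D)=0, level(D)=3, enqueue
  process D: level=3
    D->G: in-degree(G)=0, level(G)=4, enqueue
  process G: level=4
All levels: A:1, B:0, C:1, D:3, E:2, F:1, G:4, H:0
max level = 4

Answer: 4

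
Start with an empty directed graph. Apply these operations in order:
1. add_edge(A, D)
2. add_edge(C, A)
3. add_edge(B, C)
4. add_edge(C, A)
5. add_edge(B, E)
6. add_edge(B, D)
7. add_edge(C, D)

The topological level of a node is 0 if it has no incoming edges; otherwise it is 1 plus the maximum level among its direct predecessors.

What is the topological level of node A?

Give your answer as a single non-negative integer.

Answer: 2

Derivation:
Op 1: add_edge(A, D). Edges now: 1
Op 2: add_edge(C, A). Edges now: 2
Op 3: add_edge(B, C). Edges now: 3
Op 4: add_edge(C, A) (duplicate, no change). Edges now: 3
Op 5: add_edge(B, E). Edges now: 4
Op 6: add_edge(B, D). Edges now: 5
Op 7: add_edge(C, D). Edges now: 6
Compute levels (Kahn BFS):
  sources (in-degree 0): B
  process B: level=0
    B->C: in-degree(C)=0, level(C)=1, enqueue
    B->D: in-degree(D)=2, level(D)>=1
    B->E: in-degree(E)=0, level(E)=1, enqueue
  process C: level=1
    C->A: in-degree(A)=0, level(A)=2, enqueue
    C->D: in-degree(D)=1, level(D)>=2
  process E: level=1
  process A: level=2
    A->D: in-degree(D)=0, level(D)=3, enqueue
  process D: level=3
All levels: A:2, B:0, C:1, D:3, E:1
level(A) = 2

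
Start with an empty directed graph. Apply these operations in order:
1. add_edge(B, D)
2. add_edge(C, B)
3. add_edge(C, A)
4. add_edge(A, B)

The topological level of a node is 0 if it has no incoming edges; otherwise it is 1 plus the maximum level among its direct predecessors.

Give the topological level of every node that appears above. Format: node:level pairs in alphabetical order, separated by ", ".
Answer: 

Answer: A:1, B:2, C:0, D:3

Derivation:
Op 1: add_edge(B, D). Edges now: 1
Op 2: add_edge(C, B). Edges now: 2
Op 3: add_edge(C, A). Edges now: 3
Op 4: add_edge(A, B). Edges now: 4
Compute levels (Kahn BFS):
  sources (in-degree 0): C
  process C: level=0
    C->A: in-degree(A)=0, level(A)=1, enqueue
    C->B: in-degree(B)=1, level(B)>=1
  process A: level=1
    A->B: in-degree(B)=0, level(B)=2, enqueue
  process B: level=2
    B->D: in-degree(D)=0, level(D)=3, enqueue
  process D: level=3
All levels: A:1, B:2, C:0, D:3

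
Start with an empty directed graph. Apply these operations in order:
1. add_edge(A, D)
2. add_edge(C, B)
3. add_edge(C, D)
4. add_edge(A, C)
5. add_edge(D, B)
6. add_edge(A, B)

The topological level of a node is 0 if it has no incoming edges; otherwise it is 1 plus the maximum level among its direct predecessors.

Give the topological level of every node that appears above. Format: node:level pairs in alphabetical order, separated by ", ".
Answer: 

Op 1: add_edge(A, D). Edges now: 1
Op 2: add_edge(C, B). Edges now: 2
Op 3: add_edge(C, D). Edges now: 3
Op 4: add_edge(A, C). Edges now: 4
Op 5: add_edge(D, B). Edges now: 5
Op 6: add_edge(A, B). Edges now: 6
Compute levels (Kahn BFS):
  sources (in-degree 0): A
  process A: level=0
    A->B: in-degree(B)=2, level(B)>=1
    A->C: in-degree(C)=0, level(C)=1, enqueue
    A->D: in-degree(D)=1, level(D)>=1
  process C: level=1
    C->B: in-degree(B)=1, level(B)>=2
    C->D: in-degree(D)=0, level(D)=2, enqueue
  process D: level=2
    D->B: in-degree(B)=0, level(B)=3, enqueue
  process B: level=3
All levels: A:0, B:3, C:1, D:2

Answer: A:0, B:3, C:1, D:2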